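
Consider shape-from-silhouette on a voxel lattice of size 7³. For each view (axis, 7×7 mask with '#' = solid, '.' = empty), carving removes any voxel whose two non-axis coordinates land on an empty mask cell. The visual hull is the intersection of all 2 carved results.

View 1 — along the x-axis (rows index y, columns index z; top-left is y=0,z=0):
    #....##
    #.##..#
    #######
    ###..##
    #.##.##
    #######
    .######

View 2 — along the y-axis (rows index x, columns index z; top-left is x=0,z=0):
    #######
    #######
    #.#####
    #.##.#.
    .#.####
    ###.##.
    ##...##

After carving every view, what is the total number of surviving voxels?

voxel count = 203

start: 7×7×7 = 343 voxels
carve view 1 (along x, YZ-mask fill 37/49): 259 voxels remain
carve view 2 (along y, XZ-mask fill 38/49): 203 voxels remain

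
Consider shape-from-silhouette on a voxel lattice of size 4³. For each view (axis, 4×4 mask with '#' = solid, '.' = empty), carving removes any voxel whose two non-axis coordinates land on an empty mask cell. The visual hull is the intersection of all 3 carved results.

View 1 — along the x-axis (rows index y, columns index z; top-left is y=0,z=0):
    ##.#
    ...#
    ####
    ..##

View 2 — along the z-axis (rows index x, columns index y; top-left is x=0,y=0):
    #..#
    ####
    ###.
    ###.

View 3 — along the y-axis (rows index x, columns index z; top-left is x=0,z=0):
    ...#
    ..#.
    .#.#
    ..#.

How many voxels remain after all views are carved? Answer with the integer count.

full grid |V| = 64
V1 x: intersect with YZ mask (10 set) -- 40 left
V2 z: intersect with XY mask (12 set) -- 31 left
V3 y: intersect with XZ mask (5 set) -- 10 left

voxel count = 10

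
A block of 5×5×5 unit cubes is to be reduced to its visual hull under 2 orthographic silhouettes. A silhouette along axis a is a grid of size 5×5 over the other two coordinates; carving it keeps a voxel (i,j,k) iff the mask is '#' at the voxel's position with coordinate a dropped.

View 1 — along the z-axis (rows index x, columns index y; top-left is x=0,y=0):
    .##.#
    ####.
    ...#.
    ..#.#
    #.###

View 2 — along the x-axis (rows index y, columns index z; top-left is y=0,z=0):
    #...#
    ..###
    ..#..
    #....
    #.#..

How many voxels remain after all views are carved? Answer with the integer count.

full grid |V| = 125
  1. axis=2 (XY plane), |mask|=14  ⇒  voxels=70
  2. axis=0 (YZ plane), |mask|=9  ⇒  voxels=23

remaining voxels: 23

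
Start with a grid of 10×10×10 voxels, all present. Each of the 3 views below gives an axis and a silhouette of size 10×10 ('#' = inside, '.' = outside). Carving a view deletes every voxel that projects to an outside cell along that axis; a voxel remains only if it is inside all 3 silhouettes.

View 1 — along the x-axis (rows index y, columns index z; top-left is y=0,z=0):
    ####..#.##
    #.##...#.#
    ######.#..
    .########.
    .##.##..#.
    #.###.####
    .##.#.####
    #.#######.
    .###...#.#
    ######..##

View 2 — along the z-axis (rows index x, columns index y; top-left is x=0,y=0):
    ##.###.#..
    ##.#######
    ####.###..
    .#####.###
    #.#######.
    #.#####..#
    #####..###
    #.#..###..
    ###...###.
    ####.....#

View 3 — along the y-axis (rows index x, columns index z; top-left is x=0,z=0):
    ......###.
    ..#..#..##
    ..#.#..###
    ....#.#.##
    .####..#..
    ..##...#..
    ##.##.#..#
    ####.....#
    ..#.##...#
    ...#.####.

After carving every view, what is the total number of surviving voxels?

|visual hull| = 212

initial block: 10^3 = 1000
  1. axis=0 (YZ plane), |mask|=68  ⇒  voxels=680
  2. axis=2 (XY plane), |mask|=69  ⇒  voxels=475
  3. axis=1 (XZ plane), |mask|=44  ⇒  voxels=212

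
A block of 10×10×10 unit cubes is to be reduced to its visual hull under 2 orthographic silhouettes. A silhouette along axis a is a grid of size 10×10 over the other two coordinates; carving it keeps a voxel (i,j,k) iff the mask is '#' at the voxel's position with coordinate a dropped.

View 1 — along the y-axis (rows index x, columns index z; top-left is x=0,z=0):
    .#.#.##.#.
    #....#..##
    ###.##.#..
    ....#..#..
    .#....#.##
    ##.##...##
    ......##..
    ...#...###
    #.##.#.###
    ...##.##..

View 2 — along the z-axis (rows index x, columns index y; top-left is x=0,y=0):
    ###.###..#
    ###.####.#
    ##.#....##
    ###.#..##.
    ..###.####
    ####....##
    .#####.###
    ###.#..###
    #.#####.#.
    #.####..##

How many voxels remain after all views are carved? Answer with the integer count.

voxel count = 294

initial block: 10^3 = 1000
step 1: project along y, AND mask (44/100) → |grid| = 440
step 2: project along z, AND mask (68/100) → |grid| = 294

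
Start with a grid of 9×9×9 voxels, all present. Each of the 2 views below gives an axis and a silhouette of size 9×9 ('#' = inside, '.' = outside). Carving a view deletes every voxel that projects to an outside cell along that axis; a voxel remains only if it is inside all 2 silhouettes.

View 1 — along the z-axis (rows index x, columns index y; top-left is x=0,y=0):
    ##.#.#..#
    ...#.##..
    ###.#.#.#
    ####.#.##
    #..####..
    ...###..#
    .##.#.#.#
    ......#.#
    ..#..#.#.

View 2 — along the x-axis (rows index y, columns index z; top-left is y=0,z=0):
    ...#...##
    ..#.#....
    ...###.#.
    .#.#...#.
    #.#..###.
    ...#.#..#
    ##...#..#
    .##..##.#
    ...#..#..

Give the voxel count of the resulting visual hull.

131 voxels

start: 9×9×9 = 729 voxels
[1] z-view keeps 40 columns → grid now 360
[2] x-view keeps 31 columns → grid now 131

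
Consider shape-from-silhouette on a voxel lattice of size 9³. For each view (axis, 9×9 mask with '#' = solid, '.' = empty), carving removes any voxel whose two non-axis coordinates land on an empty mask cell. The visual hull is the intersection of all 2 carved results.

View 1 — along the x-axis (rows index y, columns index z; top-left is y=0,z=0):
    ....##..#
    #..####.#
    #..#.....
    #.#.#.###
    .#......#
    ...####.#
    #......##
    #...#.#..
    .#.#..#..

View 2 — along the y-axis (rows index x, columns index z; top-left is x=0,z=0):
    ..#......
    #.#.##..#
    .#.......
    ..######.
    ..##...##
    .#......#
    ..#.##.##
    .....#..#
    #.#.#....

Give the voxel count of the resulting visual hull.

voxel count = 101

before carving: 729 voxels (9×9×9)
[1] x-view keeps 33 columns → grid now 297
[2] y-view keeps 29 columns → grid now 101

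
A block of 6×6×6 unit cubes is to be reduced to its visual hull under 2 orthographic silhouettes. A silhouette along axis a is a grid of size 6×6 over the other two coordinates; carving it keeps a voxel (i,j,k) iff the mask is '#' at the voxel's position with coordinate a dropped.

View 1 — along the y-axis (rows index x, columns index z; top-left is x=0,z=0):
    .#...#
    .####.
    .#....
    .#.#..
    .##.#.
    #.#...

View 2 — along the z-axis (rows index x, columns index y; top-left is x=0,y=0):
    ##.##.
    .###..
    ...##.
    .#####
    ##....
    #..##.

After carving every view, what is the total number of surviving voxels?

remaining voxels: 44

before carving: 216 voxels (6×6×6)
  1. axis=1 (XZ plane), |mask|=14  ⇒  voxels=84
  2. axis=2 (XY plane), |mask|=19  ⇒  voxels=44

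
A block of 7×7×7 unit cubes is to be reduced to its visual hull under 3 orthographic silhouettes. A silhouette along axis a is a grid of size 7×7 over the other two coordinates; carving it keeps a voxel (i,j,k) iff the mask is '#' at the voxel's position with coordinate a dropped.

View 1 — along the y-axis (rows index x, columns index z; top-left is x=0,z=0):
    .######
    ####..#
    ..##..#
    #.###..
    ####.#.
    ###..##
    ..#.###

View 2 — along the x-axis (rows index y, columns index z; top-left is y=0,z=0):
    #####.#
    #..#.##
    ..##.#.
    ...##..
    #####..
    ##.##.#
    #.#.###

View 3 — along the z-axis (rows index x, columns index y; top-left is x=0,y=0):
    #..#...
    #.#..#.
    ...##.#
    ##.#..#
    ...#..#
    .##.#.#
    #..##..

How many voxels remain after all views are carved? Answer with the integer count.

full grid |V| = 343
V1 y: intersect with XZ mask (32 set) -- 224 left
V2 x: intersect with YZ mask (30 set) -- 137 left
V3 z: intersect with XY mask (21 set) -- 56 left

|visual hull| = 56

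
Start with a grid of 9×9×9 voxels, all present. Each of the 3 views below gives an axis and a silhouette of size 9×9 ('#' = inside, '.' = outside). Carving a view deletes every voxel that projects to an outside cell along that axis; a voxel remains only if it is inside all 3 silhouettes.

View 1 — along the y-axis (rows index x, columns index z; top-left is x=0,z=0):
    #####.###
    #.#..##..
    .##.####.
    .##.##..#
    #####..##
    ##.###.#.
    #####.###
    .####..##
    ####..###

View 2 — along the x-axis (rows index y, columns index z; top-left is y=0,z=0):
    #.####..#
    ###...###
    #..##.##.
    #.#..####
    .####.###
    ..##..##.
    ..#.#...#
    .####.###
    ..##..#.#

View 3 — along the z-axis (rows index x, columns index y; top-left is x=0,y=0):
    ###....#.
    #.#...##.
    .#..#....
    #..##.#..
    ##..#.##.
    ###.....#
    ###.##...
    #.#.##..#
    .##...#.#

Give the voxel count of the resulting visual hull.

full grid |V| = 729
carve view 1 (along y, XZ-mask fill 57/81): 513 voxels remain
carve view 2 (along x, YZ-mask fill 48/81): 310 voxels remain
carve view 3 (along z, XY-mask fill 37/81): 153 voxels remain

voxel count = 153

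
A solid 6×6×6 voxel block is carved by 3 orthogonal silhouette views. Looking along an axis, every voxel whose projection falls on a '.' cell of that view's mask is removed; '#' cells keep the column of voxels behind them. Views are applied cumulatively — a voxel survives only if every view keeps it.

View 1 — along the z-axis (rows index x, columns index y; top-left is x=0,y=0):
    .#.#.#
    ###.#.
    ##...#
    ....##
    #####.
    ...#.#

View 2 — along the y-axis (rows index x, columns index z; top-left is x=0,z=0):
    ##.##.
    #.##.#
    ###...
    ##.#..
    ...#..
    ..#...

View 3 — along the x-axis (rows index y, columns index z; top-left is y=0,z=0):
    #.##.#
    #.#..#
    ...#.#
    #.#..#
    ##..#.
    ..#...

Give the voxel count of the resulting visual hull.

voxel count = 23

full grid |V| = 216
V1 z: intersect with XY mask (19 set) -- 114 left
V2 y: intersect with XZ mask (16 set) -- 50 left
V3 x: intersect with YZ mask (16 set) -- 23 left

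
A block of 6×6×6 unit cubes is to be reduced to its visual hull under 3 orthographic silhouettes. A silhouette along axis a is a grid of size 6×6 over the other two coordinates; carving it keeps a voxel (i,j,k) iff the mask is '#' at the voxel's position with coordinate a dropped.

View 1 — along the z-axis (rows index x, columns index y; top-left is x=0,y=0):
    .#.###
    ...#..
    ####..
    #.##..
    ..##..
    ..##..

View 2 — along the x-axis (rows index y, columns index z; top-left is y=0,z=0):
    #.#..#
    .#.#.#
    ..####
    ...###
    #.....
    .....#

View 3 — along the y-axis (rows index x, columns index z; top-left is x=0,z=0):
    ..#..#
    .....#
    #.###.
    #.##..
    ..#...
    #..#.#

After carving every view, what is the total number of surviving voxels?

remaining voxels: 22

full grid |V| = 216
  1. axis=2 (XY plane), |mask|=16  ⇒  voxels=96
  2. axis=0 (YZ plane), |mask|=15  ⇒  voxels=48
  3. axis=1 (XZ plane), |mask|=14  ⇒  voxels=22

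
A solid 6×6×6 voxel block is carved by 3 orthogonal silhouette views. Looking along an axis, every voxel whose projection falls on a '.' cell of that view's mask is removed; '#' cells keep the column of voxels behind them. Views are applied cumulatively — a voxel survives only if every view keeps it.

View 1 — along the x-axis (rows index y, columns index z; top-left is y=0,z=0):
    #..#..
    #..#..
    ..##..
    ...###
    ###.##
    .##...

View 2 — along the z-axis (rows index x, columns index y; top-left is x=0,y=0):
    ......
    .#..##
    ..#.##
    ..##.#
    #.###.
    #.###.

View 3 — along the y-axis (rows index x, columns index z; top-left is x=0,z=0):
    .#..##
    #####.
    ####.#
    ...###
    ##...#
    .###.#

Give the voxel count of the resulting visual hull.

initial block: 6^3 = 216
  1. axis=0 (YZ plane), |mask|=16  ⇒  voxels=96
  2. axis=2 (XY plane), |mask|=17  ⇒  voxels=49
  3. axis=1 (XZ plane), |mask|=23  ⇒  voxels=33

voxel count = 33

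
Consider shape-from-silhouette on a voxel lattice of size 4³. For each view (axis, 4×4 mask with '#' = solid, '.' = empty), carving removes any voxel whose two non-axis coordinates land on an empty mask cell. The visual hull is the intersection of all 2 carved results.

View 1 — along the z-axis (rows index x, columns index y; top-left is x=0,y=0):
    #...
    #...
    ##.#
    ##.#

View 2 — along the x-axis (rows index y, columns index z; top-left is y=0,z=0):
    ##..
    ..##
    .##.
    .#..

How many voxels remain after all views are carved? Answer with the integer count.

14 voxels

initial block: 4^3 = 64
[1] z-view keeps 8 columns → grid now 32
[2] x-view keeps 7 columns → grid now 14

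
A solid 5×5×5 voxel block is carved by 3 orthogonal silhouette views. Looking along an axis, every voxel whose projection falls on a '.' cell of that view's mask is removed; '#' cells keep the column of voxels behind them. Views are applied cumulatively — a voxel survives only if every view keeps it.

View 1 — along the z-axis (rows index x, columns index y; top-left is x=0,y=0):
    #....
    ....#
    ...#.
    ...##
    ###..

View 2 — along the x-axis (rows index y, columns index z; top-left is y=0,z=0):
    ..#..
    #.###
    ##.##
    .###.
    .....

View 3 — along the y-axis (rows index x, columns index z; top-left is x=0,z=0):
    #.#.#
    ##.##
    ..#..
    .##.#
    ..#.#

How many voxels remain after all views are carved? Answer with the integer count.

full grid |V| = 125
step 1: project along z, AND mask (8/25) → |grid| = 40
step 2: project along x, AND mask (12/25) → |grid| = 16
step 3: project along y, AND mask (13/25) → |grid| = 8

voxel count = 8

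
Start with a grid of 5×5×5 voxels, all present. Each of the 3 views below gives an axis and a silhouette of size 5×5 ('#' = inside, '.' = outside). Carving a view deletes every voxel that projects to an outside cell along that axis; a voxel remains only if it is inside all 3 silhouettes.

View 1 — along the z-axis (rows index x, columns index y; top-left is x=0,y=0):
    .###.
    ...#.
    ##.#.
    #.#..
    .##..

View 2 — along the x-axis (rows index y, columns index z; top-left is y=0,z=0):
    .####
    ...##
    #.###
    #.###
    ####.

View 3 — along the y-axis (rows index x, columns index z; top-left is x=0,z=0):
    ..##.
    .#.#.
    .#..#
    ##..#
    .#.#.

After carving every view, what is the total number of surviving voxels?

16 voxels

initial block: 5^3 = 125
carve view 1 (along z, XY-mask fill 11/25): 55 voxels remain
carve view 2 (along x, YZ-mask fill 18/25): 38 voxels remain
carve view 3 (along y, XZ-mask fill 11/25): 16 voxels remain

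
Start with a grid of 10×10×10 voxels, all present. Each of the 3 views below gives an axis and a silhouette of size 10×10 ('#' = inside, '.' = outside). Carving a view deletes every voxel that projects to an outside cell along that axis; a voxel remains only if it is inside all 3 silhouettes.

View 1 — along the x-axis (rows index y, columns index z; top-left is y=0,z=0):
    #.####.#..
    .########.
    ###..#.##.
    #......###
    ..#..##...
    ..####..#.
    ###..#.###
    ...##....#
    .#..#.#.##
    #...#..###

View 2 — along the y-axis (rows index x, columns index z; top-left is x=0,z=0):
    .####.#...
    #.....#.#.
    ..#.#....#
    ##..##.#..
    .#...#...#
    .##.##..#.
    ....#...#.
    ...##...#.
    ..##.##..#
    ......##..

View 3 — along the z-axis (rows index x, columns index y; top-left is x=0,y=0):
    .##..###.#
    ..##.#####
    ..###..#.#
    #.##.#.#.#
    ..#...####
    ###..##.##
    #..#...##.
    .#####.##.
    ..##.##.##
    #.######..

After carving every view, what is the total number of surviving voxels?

initial block: 10^3 = 1000
step 1: project along x, AND mask (52/100) → |grid| = 520
step 2: project along y, AND mask (36/100) → |grid| = 189
step 3: project along z, AND mask (60/100) → |grid| = 117

remaining voxels: 117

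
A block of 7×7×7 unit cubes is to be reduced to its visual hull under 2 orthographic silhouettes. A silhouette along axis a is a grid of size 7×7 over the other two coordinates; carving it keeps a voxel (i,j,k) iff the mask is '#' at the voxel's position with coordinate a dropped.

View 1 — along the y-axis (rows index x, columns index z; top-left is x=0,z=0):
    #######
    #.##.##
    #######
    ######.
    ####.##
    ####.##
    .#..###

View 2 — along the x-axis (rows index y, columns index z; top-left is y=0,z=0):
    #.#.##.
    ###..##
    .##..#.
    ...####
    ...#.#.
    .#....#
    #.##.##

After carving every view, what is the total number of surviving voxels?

voxel count = 152

before carving: 343 voxels (7×7×7)
step 1: project along y, AND mask (41/49) → |grid| = 287
step 2: project along x, AND mask (25/49) → |grid| = 152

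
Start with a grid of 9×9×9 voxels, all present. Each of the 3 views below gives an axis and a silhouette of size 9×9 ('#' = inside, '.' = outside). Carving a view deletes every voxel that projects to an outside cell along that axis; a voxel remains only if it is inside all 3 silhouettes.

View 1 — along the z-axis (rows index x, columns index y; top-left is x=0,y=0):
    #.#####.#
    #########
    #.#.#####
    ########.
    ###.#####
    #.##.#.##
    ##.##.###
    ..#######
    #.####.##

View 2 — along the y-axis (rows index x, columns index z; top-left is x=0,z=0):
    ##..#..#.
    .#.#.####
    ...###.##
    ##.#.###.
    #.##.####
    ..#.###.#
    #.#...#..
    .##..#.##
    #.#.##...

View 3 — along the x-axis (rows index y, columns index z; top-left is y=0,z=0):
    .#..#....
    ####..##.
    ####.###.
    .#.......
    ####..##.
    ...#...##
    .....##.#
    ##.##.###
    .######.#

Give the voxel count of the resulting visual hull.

initial block: 9^3 = 729
carve view 1 (along z, XY-mask fill 66/81): 594 voxels remain
carve view 2 (along y, XZ-mask fill 45/81): 335 voxels remain
carve view 3 (along x, YZ-mask fill 42/81): 175 voxels remain

remaining voxels: 175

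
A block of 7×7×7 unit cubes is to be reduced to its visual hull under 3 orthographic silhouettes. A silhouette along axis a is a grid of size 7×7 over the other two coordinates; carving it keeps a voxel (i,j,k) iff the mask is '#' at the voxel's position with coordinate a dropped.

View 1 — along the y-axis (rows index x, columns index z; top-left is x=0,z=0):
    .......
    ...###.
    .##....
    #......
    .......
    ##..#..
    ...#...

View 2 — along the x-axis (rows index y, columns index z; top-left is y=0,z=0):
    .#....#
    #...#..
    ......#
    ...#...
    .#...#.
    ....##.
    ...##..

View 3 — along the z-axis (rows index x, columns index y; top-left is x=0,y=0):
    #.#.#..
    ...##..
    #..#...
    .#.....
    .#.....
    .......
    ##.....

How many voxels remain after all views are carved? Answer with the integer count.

voxel count = 4

full grid |V| = 343
step 1: project along y, AND mask (10/49) → |grid| = 70
step 2: project along x, AND mask (12/49) → |grid| = 18
step 3: project along z, AND mask (11/49) → |grid| = 4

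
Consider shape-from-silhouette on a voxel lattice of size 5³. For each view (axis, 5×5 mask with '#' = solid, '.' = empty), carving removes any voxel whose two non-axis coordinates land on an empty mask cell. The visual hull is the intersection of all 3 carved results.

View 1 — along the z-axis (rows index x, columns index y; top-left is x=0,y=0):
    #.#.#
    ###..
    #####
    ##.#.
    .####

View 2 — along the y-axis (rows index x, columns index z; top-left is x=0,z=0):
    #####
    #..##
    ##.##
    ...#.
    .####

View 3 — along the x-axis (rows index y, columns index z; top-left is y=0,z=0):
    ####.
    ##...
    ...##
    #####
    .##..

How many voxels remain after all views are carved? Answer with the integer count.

initial block: 5^3 = 125
V1 z: intersect with XY mask (18 set) -- 90 left
V2 y: intersect with XZ mask (17 set) -- 63 left
V3 x: intersect with YZ mask (15 set) -- 36 left

voxel count = 36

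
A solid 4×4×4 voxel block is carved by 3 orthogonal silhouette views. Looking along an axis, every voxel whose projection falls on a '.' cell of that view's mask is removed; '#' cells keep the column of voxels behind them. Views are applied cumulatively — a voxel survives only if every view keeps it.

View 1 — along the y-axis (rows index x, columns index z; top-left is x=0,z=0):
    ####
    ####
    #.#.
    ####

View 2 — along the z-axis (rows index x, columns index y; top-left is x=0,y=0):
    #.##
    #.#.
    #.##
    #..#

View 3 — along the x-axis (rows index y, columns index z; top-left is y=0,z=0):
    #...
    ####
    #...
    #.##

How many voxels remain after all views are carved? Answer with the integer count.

initial block: 4^3 = 64
V1 y: intersect with XZ mask (14 set) -- 56 left
V2 z: intersect with XY mask (10 set) -- 34 left
V3 x: intersect with YZ mask (9 set) -- 15 left

|visual hull| = 15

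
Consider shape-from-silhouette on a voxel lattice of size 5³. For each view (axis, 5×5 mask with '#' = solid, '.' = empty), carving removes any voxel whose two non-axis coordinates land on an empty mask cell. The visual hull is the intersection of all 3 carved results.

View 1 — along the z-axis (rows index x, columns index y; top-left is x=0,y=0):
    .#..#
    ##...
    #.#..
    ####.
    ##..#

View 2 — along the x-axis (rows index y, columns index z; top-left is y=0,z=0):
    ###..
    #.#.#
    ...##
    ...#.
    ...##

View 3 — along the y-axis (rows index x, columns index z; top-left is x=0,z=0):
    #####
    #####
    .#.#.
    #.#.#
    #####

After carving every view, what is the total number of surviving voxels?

initial block: 5^3 = 125
carve view 1 (along z, XY-mask fill 13/25): 65 voxels remain
carve view 2 (along x, YZ-mask fill 11/25): 33 voxels remain
carve view 3 (along y, XZ-mask fill 20/25): 27 voxels remain

|visual hull| = 27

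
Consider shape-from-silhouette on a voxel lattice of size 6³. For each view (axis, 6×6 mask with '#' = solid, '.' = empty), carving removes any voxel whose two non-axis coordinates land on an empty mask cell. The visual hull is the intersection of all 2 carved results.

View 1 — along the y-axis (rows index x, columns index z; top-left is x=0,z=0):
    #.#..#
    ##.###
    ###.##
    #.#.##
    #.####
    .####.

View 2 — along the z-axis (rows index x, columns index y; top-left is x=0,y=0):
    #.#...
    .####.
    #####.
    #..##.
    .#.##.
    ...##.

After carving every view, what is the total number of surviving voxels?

remaining voxels: 86

start: 6×6×6 = 216 voxels
step 1: project along y, AND mask (26/36) → |grid| = 156
step 2: project along z, AND mask (19/36) → |grid| = 86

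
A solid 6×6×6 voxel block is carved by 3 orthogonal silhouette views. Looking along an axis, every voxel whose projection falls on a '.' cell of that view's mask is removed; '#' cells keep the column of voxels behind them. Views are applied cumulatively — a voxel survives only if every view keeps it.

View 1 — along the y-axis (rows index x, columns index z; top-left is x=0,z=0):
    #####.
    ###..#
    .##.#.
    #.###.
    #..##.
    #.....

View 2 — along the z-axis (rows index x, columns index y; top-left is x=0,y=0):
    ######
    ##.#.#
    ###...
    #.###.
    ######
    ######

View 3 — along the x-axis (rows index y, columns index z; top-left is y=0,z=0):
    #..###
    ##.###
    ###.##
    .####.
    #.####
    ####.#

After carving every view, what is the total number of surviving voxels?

start: 6×6×6 = 216 voxels
  1. axis=1 (XZ plane), |mask|=20  ⇒  voxels=120
  2. axis=2 (XY plane), |mask|=29  ⇒  voxels=95
  3. axis=0 (YZ plane), |mask|=28  ⇒  voxels=73

|visual hull| = 73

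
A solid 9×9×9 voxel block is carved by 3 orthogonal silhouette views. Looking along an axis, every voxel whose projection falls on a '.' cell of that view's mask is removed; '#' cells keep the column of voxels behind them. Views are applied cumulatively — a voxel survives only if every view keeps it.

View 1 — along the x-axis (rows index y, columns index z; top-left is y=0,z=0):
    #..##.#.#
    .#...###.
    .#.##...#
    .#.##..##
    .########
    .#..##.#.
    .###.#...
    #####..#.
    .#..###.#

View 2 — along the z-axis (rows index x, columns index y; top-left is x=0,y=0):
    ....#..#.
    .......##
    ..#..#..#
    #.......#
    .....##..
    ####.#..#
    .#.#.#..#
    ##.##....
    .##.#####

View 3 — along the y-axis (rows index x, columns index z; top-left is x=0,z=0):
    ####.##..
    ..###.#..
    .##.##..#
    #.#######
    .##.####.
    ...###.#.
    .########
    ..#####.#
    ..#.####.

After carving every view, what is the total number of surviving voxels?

start: 9×9×9 = 729 voxels
step 1: project along x, AND mask (45/81) → |grid| = 405
step 2: project along z, AND mask (32/81) → |grid| = 158
step 3: project along y, AND mask (52/81) → |grid| = 107

107 voxels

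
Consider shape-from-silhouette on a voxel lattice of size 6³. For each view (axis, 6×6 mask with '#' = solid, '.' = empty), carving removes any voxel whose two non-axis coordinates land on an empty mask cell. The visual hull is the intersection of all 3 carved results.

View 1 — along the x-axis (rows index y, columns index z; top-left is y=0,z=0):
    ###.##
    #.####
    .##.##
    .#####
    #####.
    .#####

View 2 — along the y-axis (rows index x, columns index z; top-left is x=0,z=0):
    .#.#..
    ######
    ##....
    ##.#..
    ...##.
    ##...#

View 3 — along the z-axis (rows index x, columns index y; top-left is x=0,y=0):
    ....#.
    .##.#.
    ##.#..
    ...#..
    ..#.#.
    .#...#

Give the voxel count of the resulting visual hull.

|visual hull| = 29

before carving: 216 voxels (6×6×6)
after view 1 [x-axis, 29 of 36 cells solid] → remaining = 174
after view 2 [y-axis, 18 of 36 cells solid] → remaining = 81
after view 3 [z-axis, 12 of 36 cells solid] → remaining = 29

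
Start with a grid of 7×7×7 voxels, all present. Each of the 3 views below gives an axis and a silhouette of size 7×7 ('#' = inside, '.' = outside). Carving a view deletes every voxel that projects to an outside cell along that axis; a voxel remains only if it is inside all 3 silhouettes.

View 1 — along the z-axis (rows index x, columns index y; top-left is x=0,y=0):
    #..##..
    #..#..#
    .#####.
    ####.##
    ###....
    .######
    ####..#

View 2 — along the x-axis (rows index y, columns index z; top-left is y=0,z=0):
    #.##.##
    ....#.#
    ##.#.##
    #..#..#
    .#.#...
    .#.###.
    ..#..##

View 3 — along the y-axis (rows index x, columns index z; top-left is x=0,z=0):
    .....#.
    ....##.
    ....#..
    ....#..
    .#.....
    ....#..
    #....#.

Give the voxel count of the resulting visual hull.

voxel count = 16

before carving: 343 voxels (7×7×7)
V1 z: intersect with XY mask (31 set) -- 217 left
V2 x: intersect with YZ mask (24 set) -- 108 left
V3 y: intersect with XZ mask (9 set) -- 16 left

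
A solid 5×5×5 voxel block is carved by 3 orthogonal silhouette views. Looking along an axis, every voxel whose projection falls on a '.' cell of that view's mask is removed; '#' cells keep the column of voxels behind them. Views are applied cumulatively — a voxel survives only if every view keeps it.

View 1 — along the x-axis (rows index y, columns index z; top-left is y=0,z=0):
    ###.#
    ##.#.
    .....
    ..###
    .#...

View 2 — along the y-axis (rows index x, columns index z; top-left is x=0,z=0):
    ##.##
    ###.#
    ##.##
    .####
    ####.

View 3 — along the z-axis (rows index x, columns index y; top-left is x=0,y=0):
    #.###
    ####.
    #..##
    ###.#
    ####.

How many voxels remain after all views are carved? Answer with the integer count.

voxel count = 34

start: 5×5×5 = 125 voxels
carve view 1 (along x, YZ-mask fill 11/25): 55 voxels remain
carve view 2 (along y, XZ-mask fill 20/25): 45 voxels remain
carve view 3 (along z, XY-mask fill 19/25): 34 voxels remain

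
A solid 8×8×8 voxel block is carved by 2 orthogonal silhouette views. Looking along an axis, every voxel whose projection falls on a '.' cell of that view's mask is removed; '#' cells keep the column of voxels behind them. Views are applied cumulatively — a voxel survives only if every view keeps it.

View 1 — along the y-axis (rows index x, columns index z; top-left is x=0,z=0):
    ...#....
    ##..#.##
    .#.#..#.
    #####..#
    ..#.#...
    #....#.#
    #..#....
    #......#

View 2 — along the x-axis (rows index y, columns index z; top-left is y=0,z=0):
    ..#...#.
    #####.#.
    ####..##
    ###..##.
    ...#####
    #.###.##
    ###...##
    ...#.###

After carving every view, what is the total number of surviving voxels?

before carving: 512 voxels (8×8×8)
[1] y-view keeps 24 columns → grid now 192
[2] x-view keeps 39 columns → grid now 117

|visual hull| = 117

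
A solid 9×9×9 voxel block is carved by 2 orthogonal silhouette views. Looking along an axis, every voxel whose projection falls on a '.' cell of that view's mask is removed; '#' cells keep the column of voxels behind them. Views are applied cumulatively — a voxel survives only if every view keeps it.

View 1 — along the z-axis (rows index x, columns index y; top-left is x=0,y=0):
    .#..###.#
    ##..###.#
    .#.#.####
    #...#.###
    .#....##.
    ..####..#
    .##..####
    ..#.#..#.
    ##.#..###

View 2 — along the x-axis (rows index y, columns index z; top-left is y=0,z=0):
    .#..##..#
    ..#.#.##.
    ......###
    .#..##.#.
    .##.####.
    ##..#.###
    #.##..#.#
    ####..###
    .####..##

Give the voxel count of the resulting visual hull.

start: 9×9×9 = 729 voxels
carve view 1 (along z, XY-mask fill 45/81): 405 voxels remain
carve view 2 (along x, YZ-mask fill 45/81): 236 voxels remain

voxel count = 236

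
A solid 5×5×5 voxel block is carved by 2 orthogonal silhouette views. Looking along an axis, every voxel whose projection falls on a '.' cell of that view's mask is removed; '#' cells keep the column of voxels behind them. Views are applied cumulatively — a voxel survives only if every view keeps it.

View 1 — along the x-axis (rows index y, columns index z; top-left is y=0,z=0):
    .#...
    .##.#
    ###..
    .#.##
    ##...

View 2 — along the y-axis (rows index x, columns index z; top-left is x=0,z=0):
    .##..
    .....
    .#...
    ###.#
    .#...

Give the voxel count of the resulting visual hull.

voxel count = 28

start: 5×5×5 = 125 voxels
carve view 1 (along x, YZ-mask fill 12/25): 60 voxels remain
carve view 2 (along y, XZ-mask fill 8/25): 28 voxels remain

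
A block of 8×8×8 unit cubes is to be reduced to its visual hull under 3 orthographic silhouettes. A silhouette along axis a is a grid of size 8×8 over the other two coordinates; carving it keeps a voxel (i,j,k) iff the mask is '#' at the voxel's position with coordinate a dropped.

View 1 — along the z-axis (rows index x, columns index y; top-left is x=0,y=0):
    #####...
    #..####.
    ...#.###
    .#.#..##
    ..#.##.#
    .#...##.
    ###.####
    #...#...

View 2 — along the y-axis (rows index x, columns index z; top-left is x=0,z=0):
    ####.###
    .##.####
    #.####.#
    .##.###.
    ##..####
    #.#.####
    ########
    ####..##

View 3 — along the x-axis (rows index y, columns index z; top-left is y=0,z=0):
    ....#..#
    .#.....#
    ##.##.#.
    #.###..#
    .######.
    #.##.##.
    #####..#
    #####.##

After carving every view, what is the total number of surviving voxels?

before carving: 512 voxels (8×8×8)
carve view 1 (along z, XY-mask fill 34/64): 272 voxels remain
carve view 2 (along y, XZ-mask fill 50/64): 219 voxels remain
carve view 3 (along x, YZ-mask fill 38/64): 125 voxels remain

125 voxels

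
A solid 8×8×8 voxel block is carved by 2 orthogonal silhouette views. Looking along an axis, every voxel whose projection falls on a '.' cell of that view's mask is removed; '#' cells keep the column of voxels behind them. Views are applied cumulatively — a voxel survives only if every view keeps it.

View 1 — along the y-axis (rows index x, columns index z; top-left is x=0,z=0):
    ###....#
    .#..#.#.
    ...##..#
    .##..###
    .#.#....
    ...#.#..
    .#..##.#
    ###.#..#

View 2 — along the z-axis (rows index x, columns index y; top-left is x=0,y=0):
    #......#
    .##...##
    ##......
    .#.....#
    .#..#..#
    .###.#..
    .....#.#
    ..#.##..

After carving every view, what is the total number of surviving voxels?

before carving: 512 voxels (8×8×8)
[1] y-view keeps 28 columns → grid now 224
[2] z-view keeps 22 columns → grid now 73

|visual hull| = 73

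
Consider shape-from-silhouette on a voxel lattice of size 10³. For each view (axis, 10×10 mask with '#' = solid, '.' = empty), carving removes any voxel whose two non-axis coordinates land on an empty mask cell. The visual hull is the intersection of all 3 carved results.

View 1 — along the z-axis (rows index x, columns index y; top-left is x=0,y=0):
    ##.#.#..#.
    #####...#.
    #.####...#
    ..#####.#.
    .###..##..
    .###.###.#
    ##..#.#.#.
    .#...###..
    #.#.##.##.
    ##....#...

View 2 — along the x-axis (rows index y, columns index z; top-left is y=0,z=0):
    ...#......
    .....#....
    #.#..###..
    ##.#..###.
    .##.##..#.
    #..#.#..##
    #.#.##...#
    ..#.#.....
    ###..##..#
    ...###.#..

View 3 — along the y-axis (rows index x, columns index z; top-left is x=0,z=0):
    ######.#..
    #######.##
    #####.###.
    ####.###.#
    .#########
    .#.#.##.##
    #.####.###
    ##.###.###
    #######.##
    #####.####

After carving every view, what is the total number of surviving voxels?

voxel count = 168

full grid |V| = 1000
carve view 1 (along z, XY-mask fill 53/100): 530 voxels remain
carve view 2 (along x, YZ-mask fill 40/100): 210 voxels remain
carve view 3 (along y, XZ-mask fill 81/100): 168 voxels remain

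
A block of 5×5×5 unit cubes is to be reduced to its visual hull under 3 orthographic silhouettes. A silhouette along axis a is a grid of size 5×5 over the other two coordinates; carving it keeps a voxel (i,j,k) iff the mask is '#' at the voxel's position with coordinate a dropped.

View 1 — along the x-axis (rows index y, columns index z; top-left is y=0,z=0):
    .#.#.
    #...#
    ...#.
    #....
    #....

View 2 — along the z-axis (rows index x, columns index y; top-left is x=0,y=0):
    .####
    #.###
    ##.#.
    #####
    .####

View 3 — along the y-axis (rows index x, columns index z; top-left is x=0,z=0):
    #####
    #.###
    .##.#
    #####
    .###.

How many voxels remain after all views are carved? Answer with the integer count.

voxel count = 19

full grid |V| = 125
after view 1 [x-axis, 7 of 25 cells solid] → remaining = 35
after view 2 [z-axis, 20 of 25 cells solid] → remaining = 27
after view 3 [y-axis, 20 of 25 cells solid] → remaining = 19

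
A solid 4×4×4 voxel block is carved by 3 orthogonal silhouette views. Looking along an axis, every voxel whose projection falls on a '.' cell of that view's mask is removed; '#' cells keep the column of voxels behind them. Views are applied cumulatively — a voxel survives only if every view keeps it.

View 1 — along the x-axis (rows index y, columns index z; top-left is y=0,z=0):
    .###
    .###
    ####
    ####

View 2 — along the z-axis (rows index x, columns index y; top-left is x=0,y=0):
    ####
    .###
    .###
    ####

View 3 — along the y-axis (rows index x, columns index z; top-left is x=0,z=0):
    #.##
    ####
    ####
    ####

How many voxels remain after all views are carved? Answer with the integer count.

full grid |V| = 64
after view 1 [x-axis, 14 of 16 cells solid] → remaining = 56
after view 2 [z-axis, 14 of 16 cells solid] → remaining = 50
after view 3 [y-axis, 15 of 16 cells solid] → remaining = 46

remaining voxels: 46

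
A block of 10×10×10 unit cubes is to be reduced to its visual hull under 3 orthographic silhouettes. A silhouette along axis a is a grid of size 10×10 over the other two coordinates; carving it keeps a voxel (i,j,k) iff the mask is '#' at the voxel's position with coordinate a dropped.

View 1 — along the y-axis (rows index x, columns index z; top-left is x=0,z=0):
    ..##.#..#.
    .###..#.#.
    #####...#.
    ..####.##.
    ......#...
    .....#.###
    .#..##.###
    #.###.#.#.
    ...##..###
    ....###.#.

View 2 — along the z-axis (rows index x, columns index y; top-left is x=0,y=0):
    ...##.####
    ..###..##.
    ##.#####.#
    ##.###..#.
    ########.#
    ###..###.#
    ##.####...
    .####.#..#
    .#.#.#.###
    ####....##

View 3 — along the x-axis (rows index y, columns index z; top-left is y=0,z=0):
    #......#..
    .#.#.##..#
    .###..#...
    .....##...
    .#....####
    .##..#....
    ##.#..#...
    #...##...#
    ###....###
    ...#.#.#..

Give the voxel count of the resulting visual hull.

remaining voxels: 96

before carving: 1000 voxels (10×10×10)
carve view 1 (along y, XZ-mask fill 47/100): 470 voxels remain
carve view 2 (along z, XY-mask fill 65/100): 296 voxels remain
carve view 3 (along x, YZ-mask fill 38/100): 96 voxels remain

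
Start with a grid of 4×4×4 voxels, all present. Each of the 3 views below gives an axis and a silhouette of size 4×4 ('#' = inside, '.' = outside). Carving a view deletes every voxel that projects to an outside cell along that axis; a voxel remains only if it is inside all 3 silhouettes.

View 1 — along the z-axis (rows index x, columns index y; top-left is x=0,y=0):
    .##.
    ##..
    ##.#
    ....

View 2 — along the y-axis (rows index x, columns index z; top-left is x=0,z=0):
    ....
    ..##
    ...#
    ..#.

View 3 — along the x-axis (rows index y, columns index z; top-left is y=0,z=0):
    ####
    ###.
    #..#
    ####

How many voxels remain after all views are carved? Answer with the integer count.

voxel count = 5

initial block: 4^3 = 64
step 1: project along z, AND mask (7/16) → |grid| = 28
step 2: project along y, AND mask (4/16) → |grid| = 7
step 3: project along x, AND mask (13/16) → |grid| = 5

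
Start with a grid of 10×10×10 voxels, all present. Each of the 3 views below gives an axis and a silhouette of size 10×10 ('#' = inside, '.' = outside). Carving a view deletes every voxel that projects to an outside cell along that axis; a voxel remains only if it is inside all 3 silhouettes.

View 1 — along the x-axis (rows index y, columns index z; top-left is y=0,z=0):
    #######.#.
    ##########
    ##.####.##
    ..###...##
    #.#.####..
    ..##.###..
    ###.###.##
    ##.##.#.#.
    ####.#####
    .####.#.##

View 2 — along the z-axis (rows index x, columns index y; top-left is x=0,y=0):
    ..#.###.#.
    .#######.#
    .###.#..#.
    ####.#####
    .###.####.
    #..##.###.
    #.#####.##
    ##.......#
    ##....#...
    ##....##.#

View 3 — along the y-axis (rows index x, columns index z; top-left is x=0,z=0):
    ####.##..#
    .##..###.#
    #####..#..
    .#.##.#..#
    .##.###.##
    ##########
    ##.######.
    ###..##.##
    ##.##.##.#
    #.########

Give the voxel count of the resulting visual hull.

before carving: 1000 voxels (10×10×10)
carve view 1 (along x, YZ-mask fill 72/100): 720 voxels remain
carve view 2 (along z, XY-mask fill 59/100): 433 voxels remain
carve view 3 (along y, XZ-mask fill 72/100): 307 voxels remain

|visual hull| = 307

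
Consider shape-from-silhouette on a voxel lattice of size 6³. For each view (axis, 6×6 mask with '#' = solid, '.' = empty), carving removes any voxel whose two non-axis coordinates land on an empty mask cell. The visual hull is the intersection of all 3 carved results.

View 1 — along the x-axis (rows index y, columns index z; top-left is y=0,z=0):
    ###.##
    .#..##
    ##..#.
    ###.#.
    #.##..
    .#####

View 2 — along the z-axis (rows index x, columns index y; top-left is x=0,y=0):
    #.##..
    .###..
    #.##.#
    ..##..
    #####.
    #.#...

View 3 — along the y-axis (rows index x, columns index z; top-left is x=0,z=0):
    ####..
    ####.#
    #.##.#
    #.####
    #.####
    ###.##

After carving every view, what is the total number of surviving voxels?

voxel count = 51

full grid |V| = 216
  1. axis=0 (YZ plane), |mask|=23  ⇒  voxels=138
  2. axis=2 (XY plane), |mask|=19  ⇒  voxels=72
  3. axis=1 (XZ plane), |mask|=28  ⇒  voxels=51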